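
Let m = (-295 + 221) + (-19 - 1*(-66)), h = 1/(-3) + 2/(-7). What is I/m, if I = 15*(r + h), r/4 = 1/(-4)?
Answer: 170/189 ≈ 0.89947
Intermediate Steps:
r = -1 (r = 4/(-4) = 4*(-1/4) = -1)
h = -13/21 (h = 1*(-1/3) + 2*(-1/7) = -1/3 - 2/7 = -13/21 ≈ -0.61905)
I = -170/7 (I = 15*(-1 - 13/21) = 15*(-34/21) = -170/7 ≈ -24.286)
m = -27 (m = -74 + (-19 + 66) = -74 + 47 = -27)
I/m = -170/7/(-27) = -170/7*(-1/27) = 170/189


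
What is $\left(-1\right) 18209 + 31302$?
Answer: $13093$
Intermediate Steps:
$\left(-1\right) 18209 + 31302 = -18209 + 31302 = 13093$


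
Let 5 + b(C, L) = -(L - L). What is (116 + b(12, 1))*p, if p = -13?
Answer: -1443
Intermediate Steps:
b(C, L) = -5 (b(C, L) = -5 - (L - L) = -5 - 1*0 = -5 + 0 = -5)
(116 + b(12, 1))*p = (116 - 5)*(-13) = 111*(-13) = -1443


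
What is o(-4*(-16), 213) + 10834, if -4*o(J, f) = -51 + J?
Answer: 43323/4 ≈ 10831.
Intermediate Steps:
o(J, f) = 51/4 - J/4 (o(J, f) = -(-51 + J)/4 = 51/4 - J/4)
o(-4*(-16), 213) + 10834 = (51/4 - (-1)*(-16)) + 10834 = (51/4 - ¼*64) + 10834 = (51/4 - 16) + 10834 = -13/4 + 10834 = 43323/4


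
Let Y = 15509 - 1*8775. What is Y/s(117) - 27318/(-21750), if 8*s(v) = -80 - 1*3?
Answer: -6720969/10375 ≈ -647.80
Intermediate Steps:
s(v) = -83/8 (s(v) = (-80 - 1*3)/8 = (-80 - 3)/8 = (⅛)*(-83) = -83/8)
Y = 6734 (Y = 15509 - 8775 = 6734)
Y/s(117) - 27318/(-21750) = 6734/(-83/8) - 27318/(-21750) = 6734*(-8/83) - 27318*(-1/21750) = -53872/83 + 157/125 = -6720969/10375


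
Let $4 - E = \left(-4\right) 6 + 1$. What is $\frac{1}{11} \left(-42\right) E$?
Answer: $- \frac{1134}{11} \approx -103.09$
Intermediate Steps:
$E = 27$ ($E = 4 - \left(\left(-4\right) 6 + 1\right) = 4 - \left(-24 + 1\right) = 4 - -23 = 4 + 23 = 27$)
$\frac{1}{11} \left(-42\right) E = \frac{1}{11} \left(-42\right) 27 = \left(- \frac{42}{11}\right) 27 = - \frac{1134}{11}$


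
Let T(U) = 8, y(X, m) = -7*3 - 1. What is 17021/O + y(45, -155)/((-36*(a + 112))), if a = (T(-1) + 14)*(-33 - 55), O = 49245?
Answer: 186097259/538937280 ≈ 0.34530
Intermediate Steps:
y(X, m) = -22 (y(X, m) = -21 - 1 = -22)
a = -1936 (a = (8 + 14)*(-33 - 55) = 22*(-88) = -1936)
17021/O + y(45, -155)/((-36*(a + 112))) = 17021/49245 - 22*(-1/(36*(-1936 + 112))) = 17021*(1/49245) - 22/((-36*(-1824))) = 17021/49245 - 22/65664 = 17021/49245 - 22*1/65664 = 17021/49245 - 11/32832 = 186097259/538937280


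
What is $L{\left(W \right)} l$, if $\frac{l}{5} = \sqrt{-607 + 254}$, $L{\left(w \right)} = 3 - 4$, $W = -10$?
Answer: $- 5 i \sqrt{353} \approx - 93.942 i$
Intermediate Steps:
$L{\left(w \right)} = -1$
$l = 5 i \sqrt{353}$ ($l = 5 \sqrt{-607 + 254} = 5 \sqrt{-353} = 5 i \sqrt{353} \approx 93.942 i$)
$L{\left(W \right)} l = - 5 i \sqrt{353}$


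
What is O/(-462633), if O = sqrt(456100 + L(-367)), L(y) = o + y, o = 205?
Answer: -sqrt(455938)/462633 ≈ -0.0014595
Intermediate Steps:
L(y) = 205 + y
O = sqrt(455938) (O = sqrt(456100 + (205 - 367)) = sqrt(456100 - 162) = sqrt(455938) ≈ 675.23)
O/(-462633) = sqrt(455938)/(-462633) = sqrt(455938)*(-1/462633) = -sqrt(455938)/462633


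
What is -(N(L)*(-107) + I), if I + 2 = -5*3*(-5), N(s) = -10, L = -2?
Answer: -1143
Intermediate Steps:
I = 73 (I = -2 - 5*3*(-5) = -2 - 15*(-5) = -2 + 75 = 73)
-(N(L)*(-107) + I) = -(-10*(-107) + 73) = -(1070 + 73) = -1*1143 = -1143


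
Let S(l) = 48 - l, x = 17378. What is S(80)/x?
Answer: -16/8689 ≈ -0.0018414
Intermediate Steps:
S(80)/x = (48 - 1*80)/17378 = (48 - 80)*(1/17378) = -32*1/17378 = -16/8689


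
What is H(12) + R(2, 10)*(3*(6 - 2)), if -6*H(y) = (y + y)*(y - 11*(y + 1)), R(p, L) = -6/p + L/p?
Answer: 548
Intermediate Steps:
H(y) = -y*(-11 - 10*y)/3 (H(y) = -(y + y)*(y - 11*(y + 1))/6 = -2*y*(y - 11*(1 + y))/6 = -2*y*(y + (-11 - 11*y))/6 = -2*y*(-11 - 10*y)/6 = -y*(-11 - 10*y)/3)
H(12) + R(2, 10)*(3*(6 - 2)) = (⅓)*12*(11 + 10*12) + ((-6 + 10)/2)*(3*(6 - 2)) = (⅓)*12*(11 + 120) + ((½)*4)*(3*4) = (⅓)*12*131 + 2*12 = 524 + 24 = 548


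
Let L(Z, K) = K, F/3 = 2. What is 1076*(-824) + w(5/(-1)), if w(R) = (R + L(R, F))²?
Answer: -886623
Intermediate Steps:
F = 6 (F = 3*2 = 6)
w(R) = (6 + R)² (w(R) = (R + 6)² = (6 + R)²)
1076*(-824) + w(5/(-1)) = 1076*(-824) + (6 + 5/(-1))² = -886624 + (6 + 5*(-1))² = -886624 + (6 - 5)² = -886624 + 1² = -886624 + 1 = -886623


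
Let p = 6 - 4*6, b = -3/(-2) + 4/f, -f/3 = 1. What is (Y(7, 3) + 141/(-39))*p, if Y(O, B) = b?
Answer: 807/13 ≈ 62.077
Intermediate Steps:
f = -3 (f = -3*1 = -3)
b = 1/6 (b = -3/(-2) + 4/(-3) = -3*(-1/2) + 4*(-1/3) = 3/2 - 4/3 = 1/6 ≈ 0.16667)
Y(O, B) = 1/6
p = -18 (p = 6 - 24 = -18)
(Y(7, 3) + 141/(-39))*p = (1/6 + 141/(-39))*(-18) = (1/6 + 141*(-1/39))*(-18) = (1/6 - 47/13)*(-18) = -269/78*(-18) = 807/13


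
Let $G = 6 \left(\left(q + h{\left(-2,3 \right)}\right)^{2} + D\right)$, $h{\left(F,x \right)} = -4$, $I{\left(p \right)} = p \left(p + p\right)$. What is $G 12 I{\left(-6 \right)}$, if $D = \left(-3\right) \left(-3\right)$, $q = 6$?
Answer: $67392$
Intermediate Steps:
$I{\left(p \right)} = 2 p^{2}$ ($I{\left(p \right)} = p 2 p = 2 p^{2}$)
$D = 9$
$G = 78$ ($G = 6 \left(\left(6 - 4\right)^{2} + 9\right) = 6 \left(2^{2} + 9\right) = 6 \left(4 + 9\right) = 6 \cdot 13 = 78$)
$G 12 I{\left(-6 \right)} = 78 \cdot 12 \cdot 2 \left(-6\right)^{2} = 936 \cdot 2 \cdot 36 = 936 \cdot 72 = 67392$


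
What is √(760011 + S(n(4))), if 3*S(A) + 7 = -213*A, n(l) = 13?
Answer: √6831771/3 ≈ 871.25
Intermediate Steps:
S(A) = -7/3 - 71*A (S(A) = -7/3 + (-213*A)/3 = -7/3 - 71*A)
√(760011 + S(n(4))) = √(760011 + (-7/3 - 71*13)) = √(760011 + (-7/3 - 923)) = √(760011 - 2776/3) = √(2277257/3) = √6831771/3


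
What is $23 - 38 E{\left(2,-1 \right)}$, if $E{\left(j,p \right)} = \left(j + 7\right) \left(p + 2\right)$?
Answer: $-319$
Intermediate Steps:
$E{\left(j,p \right)} = \left(2 + p\right) \left(7 + j\right)$ ($E{\left(j,p \right)} = \left(7 + j\right) \left(2 + p\right) = \left(2 + p\right) \left(7 + j\right)$)
$23 - 38 E{\left(2,-1 \right)} = 23 - 38 \left(14 + 2 \cdot 2 + 7 \left(-1\right) + 2 \left(-1\right)\right) = 23 - 38 \left(14 + 4 - 7 - 2\right) = 23 - 342 = -319$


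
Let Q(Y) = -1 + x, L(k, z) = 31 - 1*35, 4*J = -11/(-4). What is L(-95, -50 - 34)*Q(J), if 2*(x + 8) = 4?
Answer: 28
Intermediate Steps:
x = -6 (x = -8 + (1/2)*4 = -8 + 2 = -6)
J = 11/16 (J = (-11/(-4))/4 = (-11*(-1/4))/4 = (1/4)*(11/4) = 11/16 ≈ 0.68750)
L(k, z) = -4 (L(k, z) = 31 - 35 = -4)
Q(Y) = -7 (Q(Y) = -1 - 6 = -7)
L(-95, -50 - 34)*Q(J) = -4*(-7) = 28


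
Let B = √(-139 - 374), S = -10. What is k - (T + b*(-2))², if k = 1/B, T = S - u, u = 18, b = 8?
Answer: -1936 - I*√57/171 ≈ -1936.0 - 0.044151*I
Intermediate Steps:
B = 3*I*√57 (B = √(-513) = 3*I*√57 ≈ 22.65*I)
T = -28 (T = -10 - 1*18 = -10 - 18 = -28)
k = -I*√57/171 (k = 1/(3*I*√57) = -I*√57/171 ≈ -0.044151*I)
k - (T + b*(-2))² = -I*√57/171 - (-28 + 8*(-2))² = -I*√57/171 - (-28 - 16)² = -I*√57/171 - 1*(-44)² = -I*√57/171 - 1*1936 = -I*√57/171 - 1936 = -1936 - I*√57/171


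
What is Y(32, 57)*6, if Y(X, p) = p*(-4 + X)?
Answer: 9576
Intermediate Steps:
Y(32, 57)*6 = (57*(-4 + 32))*6 = (57*28)*6 = 1596*6 = 9576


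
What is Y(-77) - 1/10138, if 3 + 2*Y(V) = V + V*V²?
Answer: -1157285649/5069 ≈ -2.2831e+5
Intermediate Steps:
Y(V) = -3/2 + V/2 + V³/2 (Y(V) = -3/2 + (V + V*V²)/2 = -3/2 + (V + V³)/2 = -3/2 + (V/2 + V³/2) = -3/2 + V/2 + V³/2)
Y(-77) - 1/10138 = (-3/2 + (½)*(-77) + (½)*(-77)³) - 1/10138 = (-3/2 - 77/2 + (½)*(-456533)) - 1*1/10138 = (-3/2 - 77/2 - 456533/2) - 1/10138 = -456613/2 - 1/10138 = -1157285649/5069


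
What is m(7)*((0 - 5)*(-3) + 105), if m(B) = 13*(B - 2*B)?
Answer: -10920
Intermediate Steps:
m(B) = -13*B (m(B) = 13*(-B) = -13*B)
m(7)*((0 - 5)*(-3) + 105) = (-13*7)*((0 - 5)*(-3) + 105) = -91*(-5*(-3) + 105) = -91*(15 + 105) = -91*120 = -10920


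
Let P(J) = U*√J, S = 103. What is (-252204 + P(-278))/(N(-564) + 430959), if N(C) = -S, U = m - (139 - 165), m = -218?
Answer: -63051/107714 - 24*I*√278/53857 ≈ -0.58536 - 0.00743*I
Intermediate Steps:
U = -192 (U = -218 - (139 - 165) = -218 - 1*(-26) = -218 + 26 = -192)
P(J) = -192*√J
N(C) = -103 (N(C) = -1*103 = -103)
(-252204 + P(-278))/(N(-564) + 430959) = (-252204 - 192*I*√278)/(-103 + 430959) = (-252204 - 192*I*√278)/430856 = (-252204 - 192*I*√278)*(1/430856) = -63051/107714 - 24*I*√278/53857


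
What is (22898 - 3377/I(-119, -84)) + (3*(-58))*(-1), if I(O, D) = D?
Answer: 1941425/84 ≈ 23112.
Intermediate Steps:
(22898 - 3377/I(-119, -84)) + (3*(-58))*(-1) = (22898 - 3377/(-84)) + (3*(-58))*(-1) = (22898 - 3377*(-1/84)) - 174*(-1) = (22898 + 3377/84) + 174 = 1926809/84 + 174 = 1941425/84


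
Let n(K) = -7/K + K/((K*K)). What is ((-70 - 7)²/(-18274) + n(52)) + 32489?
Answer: 3859023665/118781 ≈ 32489.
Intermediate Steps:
n(K) = -6/K (n(K) = -7/K + K/(K²) = -7/K + K/K² = -7/K + 1/K = -6/K)
((-70 - 7)²/(-18274) + n(52)) + 32489 = ((-70 - 7)²/(-18274) - 6/52) + 32489 = ((-77)²*(-1/18274) - 6*1/52) + 32489 = (5929*(-1/18274) - 3/26) + 32489 = (-5929/18274 - 3/26) + 32489 = -52244/118781 + 32489 = 3859023665/118781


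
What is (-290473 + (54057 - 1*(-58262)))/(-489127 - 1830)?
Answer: 178154/490957 ≈ 0.36287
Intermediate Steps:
(-290473 + (54057 - 1*(-58262)))/(-489127 - 1830) = (-290473 + (54057 + 58262))/(-490957) = (-290473 + 112319)*(-1/490957) = -178154*(-1/490957) = 178154/490957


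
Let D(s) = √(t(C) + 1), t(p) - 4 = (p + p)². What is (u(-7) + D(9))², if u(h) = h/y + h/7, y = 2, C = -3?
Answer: 245/4 - 9*√41 ≈ 3.6219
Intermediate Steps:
t(p) = 4 + 4*p² (t(p) = 4 + (p + p)² = 4 + (2*p)² = 4 + 4*p²)
u(h) = 9*h/14 (u(h) = h/2 + h/7 = 9*h/14)
D(s) = √41 (D(s) = √((4 + 4*(-3)²) + 1) = √((4 + 4*9) + 1) = √((4 + 36) + 1) = √(40 + 1) = √41)
(u(-7) + D(9))² = ((9/14)*(-7) + √41)² = (-9/2 + √41)²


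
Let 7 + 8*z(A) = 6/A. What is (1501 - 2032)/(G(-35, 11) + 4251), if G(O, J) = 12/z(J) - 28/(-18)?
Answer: -339309/2707879 ≈ -0.12530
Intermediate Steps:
z(A) = -7/8 + 3/(4*A) (z(A) = -7/8 + (6/A)/8 = -7/8 + 3/(4*A))
G(O, J) = 14/9 + 96*J/(6 - 7*J) (G(O, J) = 12/(((6 - 7*J)/(8*J))) - 28/(-18) = 12*(8*J/(6 - 7*J)) - 28*(-1/18) = 96*J/(6 - 7*J) + 14/9 = 14/9 + 96*J/(6 - 7*J))
(1501 - 2032)/(G(-35, 11) + 4251) = (1501 - 2032)/(2*(-42 - 383*11)/(9*(-6 + 7*11)) + 4251) = -531/(2*(-42 - 4213)/(9*(-6 + 77)) + 4251) = -531/((2/9)*(-4255)/71 + 4251) = -531/((2/9)*(1/71)*(-4255) + 4251) = -531/(-8510/639 + 4251) = -531/2707879/639 = -531*639/2707879 = -339309/2707879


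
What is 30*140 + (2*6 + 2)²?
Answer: 4396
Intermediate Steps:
30*140 + (2*6 + 2)² = 4200 + (12 + 2)² = 4200 + 14² = 4200 + 196 = 4396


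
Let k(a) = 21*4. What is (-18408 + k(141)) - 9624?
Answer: -27948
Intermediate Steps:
k(a) = 84
(-18408 + k(141)) - 9624 = (-18408 + 84) - 9624 = -18324 - 9624 = -27948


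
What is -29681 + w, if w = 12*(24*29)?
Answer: -21329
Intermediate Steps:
w = 8352 (w = 12*696 = 8352)
-29681 + w = -29681 + 8352 = -21329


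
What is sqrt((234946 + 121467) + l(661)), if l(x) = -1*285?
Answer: 4*sqrt(22258) ≈ 596.76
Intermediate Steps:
l(x) = -285
sqrt((234946 + 121467) + l(661)) = sqrt((234946 + 121467) - 285) = sqrt(356413 - 285) = sqrt(356128) = 4*sqrt(22258)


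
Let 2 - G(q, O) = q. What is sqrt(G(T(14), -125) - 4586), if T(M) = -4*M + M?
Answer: I*sqrt(4542) ≈ 67.394*I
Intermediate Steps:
T(M) = -3*M
G(q, O) = 2 - q
sqrt(G(T(14), -125) - 4586) = sqrt((2 - (-3)*14) - 4586) = sqrt((2 - 1*(-42)) - 4586) = sqrt((2 + 42) - 4586) = sqrt(44 - 4586) = sqrt(-4542) = I*sqrt(4542)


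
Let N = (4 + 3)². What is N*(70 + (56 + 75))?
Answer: 9849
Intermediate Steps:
N = 49 (N = 7² = 49)
N*(70 + (56 + 75)) = 49*(70 + (56 + 75)) = 49*(70 + 131) = 49*201 = 9849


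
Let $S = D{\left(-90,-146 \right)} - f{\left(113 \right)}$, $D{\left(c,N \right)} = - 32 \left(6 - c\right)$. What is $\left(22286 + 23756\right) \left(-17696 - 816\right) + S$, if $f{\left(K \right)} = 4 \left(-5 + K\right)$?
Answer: $-852333008$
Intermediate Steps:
$f{\left(K \right)} = -20 + 4 K$
$D{\left(c,N \right)} = -192 + 32 c$
$S = -3504$ ($S = \left(-192 + 32 \left(-90\right)\right) - \left(-20 + 4 \cdot 113\right) = \left(-192 - 2880\right) - \left(-20 + 452\right) = -3072 - 432 = -3504$)
$\left(22286 + 23756\right) \left(-17696 - 816\right) + S = \left(22286 + 23756\right) \left(-17696 - 816\right) - 3504 = 46042 \left(-18512\right) - 3504 = -852329504 - 3504 = -852333008$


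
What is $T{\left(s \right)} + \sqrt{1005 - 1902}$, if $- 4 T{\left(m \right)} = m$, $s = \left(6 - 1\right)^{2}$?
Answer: $- \frac{25}{4} + i \sqrt{897} \approx -6.25 + 29.95 i$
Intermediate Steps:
$s = 25$ ($s = 5^{2} = 25$)
$T{\left(m \right)} = - \frac{m}{4}$
$T{\left(s \right)} + \sqrt{1005 - 1902} = \left(- \frac{1}{4}\right) 25 + \sqrt{1005 - 1902} = - \frac{25}{4} + \sqrt{-897} = - \frac{25}{4} + i \sqrt{897}$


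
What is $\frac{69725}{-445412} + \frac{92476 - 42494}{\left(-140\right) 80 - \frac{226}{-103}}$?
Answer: $- \frac{1186732504151}{256863310044} \approx -4.6201$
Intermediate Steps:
$\frac{69725}{-445412} + \frac{92476 - 42494}{\left(-140\right) 80 - \frac{226}{-103}} = 69725 \left(- \frac{1}{445412}\right) + \frac{92476 - 42494}{-11200 - - \frac{226}{103}} = - \frac{69725}{445412} + \frac{49982}{-11200 + \frac{226}{103}} = - \frac{69725}{445412} + \frac{49982}{- \frac{1153374}{103}} = - \frac{69725}{445412} + 49982 \left(- \frac{103}{1153374}\right) = - \frac{69725}{445412} - \frac{2574073}{576687} = - \frac{1186732504151}{256863310044}$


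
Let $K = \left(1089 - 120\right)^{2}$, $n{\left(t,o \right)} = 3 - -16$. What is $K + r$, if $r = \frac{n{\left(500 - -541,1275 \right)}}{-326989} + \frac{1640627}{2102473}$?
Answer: $\frac{645522650116210033}{687485543797} \approx 9.3896 \cdot 10^{5}$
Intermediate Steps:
$n{\left(t,o \right)} = 19$ ($n{\left(t,o \right)} = 3 + 16 = 19$)
$K = 938961$ ($K = 969^{2} = 938961$)
$r = \frac{536427035116}{687485543797}$ ($r = \frac{19}{-326989} + \frac{1640627}{2102473} = 19 \left(- \frac{1}{326989}\right) + 1640627 \cdot \frac{1}{2102473} = - \frac{19}{326989} + \frac{1640627}{2102473} = \frac{536427035116}{687485543797} \approx 0.78027$)
$K + r = 938961 + \frac{536427035116}{687485543797} = \frac{645522650116210033}{687485543797}$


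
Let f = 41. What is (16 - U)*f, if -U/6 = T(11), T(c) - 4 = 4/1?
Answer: 2624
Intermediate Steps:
T(c) = 8 (T(c) = 4 + 4/1 = 4 + 4*1 = 4 + 4 = 8)
U = -48 (U = -6*8 = -48)
(16 - U)*f = (16 - 1*(-48))*41 = (16 + 48)*41 = 64*41 = 2624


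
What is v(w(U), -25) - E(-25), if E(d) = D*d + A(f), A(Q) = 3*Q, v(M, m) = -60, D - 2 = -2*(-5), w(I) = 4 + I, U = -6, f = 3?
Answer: 231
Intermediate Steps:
D = 12 (D = 2 - 2*(-5) = 2 + 10 = 12)
E(d) = 9 + 12*d (E(d) = 12*d + 3*3 = 12*d + 9 = 9 + 12*d)
v(w(U), -25) - E(-25) = -60 - (9 + 12*(-25)) = -60 - (9 - 300) = -60 - 1*(-291) = -60 + 291 = 231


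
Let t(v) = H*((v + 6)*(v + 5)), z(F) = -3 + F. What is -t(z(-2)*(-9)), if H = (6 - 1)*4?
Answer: -51000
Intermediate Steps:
H = 20 (H = 5*4 = 20)
t(v) = 20*(5 + v)*(6 + v) (t(v) = 20*((v + 6)*(v + 5)) = 20*((6 + v)*(5 + v)) = 20*((5 + v)*(6 + v)) = 20*(5 + v)*(6 + v))
-t(z(-2)*(-9)) = -(600 + 20*((-3 - 2)*(-9))**2 + 220*((-3 - 2)*(-9))) = -(600 + 20*(-5*(-9))**2 + 220*(-5*(-9))) = -(600 + 20*45**2 + 220*45) = -(600 + 20*2025 + 9900) = -(600 + 40500 + 9900) = -1*51000 = -51000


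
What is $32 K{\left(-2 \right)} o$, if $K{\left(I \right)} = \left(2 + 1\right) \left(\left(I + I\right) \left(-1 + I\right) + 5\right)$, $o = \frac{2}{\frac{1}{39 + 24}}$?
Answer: $205632$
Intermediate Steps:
$o = 126$ ($o = \frac{2}{\frac{1}{63}} = 2 \frac{1}{\frac{1}{63}} = 2 \cdot 63 = 126$)
$K{\left(I \right)} = 15 + 6 I \left(-1 + I\right)$ ($K{\left(I \right)} = 3 \left(2 I \left(-1 + I\right) + 5\right) = 3 \left(5 + 2 I \left(-1 + I\right)\right) = 15 + 6 I \left(-1 + I\right)$)
$32 K{\left(-2 \right)} o = 32 \left(15 - -12 + 6 \left(-2\right)^{2}\right) 126 = 32 \left(15 + 12 + 6 \cdot 4\right) 126 = 32 \left(15 + 12 + 24\right) 126 = 32 \cdot 51 \cdot 126 = 1632 \cdot 126 = 205632$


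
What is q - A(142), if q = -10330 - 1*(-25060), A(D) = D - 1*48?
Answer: 14636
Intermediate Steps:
A(D) = -48 + D (A(D) = D - 48 = -48 + D)
q = 14730 (q = -10330 + 25060 = 14730)
q - A(142) = 14730 - (-48 + 142) = 14730 - 1*94 = 14730 - 94 = 14636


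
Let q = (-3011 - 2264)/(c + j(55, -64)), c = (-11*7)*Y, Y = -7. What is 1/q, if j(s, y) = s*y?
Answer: 2981/5275 ≈ 0.56512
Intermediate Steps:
c = 539 (c = -11*7*(-7) = -77*(-7) = 539)
q = 5275/2981 (q = (-3011 - 2264)/(539 + 55*(-64)) = -5275/(539 - 3520) = -5275/(-2981) = -5275*(-1/2981) = 5275/2981 ≈ 1.7695)
1/q = 1/(5275/2981) = 2981/5275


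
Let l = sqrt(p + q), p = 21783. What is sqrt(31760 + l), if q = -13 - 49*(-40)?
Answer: sqrt(31760 + sqrt(23730)) ≈ 178.65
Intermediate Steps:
q = 1947 (q = -13 + 1960 = 1947)
l = sqrt(23730) (l = sqrt(21783 + 1947) = sqrt(23730) ≈ 154.05)
sqrt(31760 + l) = sqrt(31760 + sqrt(23730))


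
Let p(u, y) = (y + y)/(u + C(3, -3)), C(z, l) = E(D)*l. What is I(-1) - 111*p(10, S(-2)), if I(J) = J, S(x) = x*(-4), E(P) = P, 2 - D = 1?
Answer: -1783/7 ≈ -254.71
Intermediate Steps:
D = 1 (D = 2 - 1*1 = 2 - 1 = 1)
S(x) = -4*x
C(z, l) = l (C(z, l) = 1*l = l)
p(u, y) = 2*y/(-3 + u) (p(u, y) = (y + y)/(u - 3) = (2*y)/(-3 + u) = 2*y/(-3 + u))
I(-1) - 111*p(10, S(-2)) = -1 - 222*(-4*(-2))/(-3 + 10) = -1 - 222*8/7 = -1 - 111*16/7 = -1 - 1776/7 = -1783/7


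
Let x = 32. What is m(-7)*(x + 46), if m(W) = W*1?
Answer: -546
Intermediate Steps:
m(W) = W
m(-7)*(x + 46) = -7*(32 + 46) = -7*78 = -546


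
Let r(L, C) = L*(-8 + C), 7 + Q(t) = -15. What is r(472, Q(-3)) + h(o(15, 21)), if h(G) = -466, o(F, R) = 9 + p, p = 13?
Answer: -14626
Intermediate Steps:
Q(t) = -22 (Q(t) = -7 - 15 = -22)
o(F, R) = 22 (o(F, R) = 9 + 13 = 22)
r(472, Q(-3)) + h(o(15, 21)) = 472*(-8 - 22) - 466 = 472*(-30) - 466 = -14160 - 466 = -14626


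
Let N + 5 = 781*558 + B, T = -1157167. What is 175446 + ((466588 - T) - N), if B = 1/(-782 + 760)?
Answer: 29994977/22 ≈ 1.3634e+6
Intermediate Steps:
B = -1/22 (B = 1/(-22) = -1/22 ≈ -0.045455)
N = 9587445/22 (N = -5 + (781*558 - 1/22) = -5 + (435798 - 1/22) = -5 + 9587555/22 = 9587445/22 ≈ 4.3579e+5)
175446 + ((466588 - T) - N) = 175446 + ((466588 - 1*(-1157167)) - 1*9587445/22) = 175446 + ((466588 + 1157167) - 9587445/22) = 175446 + (1623755 - 9587445/22) = 175446 + 26135165/22 = 29994977/22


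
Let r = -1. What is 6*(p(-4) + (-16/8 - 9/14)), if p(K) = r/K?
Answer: -201/14 ≈ -14.357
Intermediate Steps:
p(K) = -1/K
6*(p(-4) + (-16/8 - 9/14)) = 6*(-1/(-4) + (-16/8 - 9/14)) = 6*(-1*(-¼) + (-16*⅛ - 9*1/14)) = 6*(¼ + (-2 - 9/14)) = 6*(¼ - 37/14) = 6*(-67/28) = -201/14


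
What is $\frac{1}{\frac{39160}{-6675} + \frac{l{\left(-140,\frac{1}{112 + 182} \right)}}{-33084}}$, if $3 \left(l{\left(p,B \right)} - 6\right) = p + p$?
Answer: $- \frac{248130}{1455041} \approx -0.17053$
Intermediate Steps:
$l{\left(p,B \right)} = 6 + \frac{2 p}{3}$ ($l{\left(p,B \right)} = 6 + \frac{p + p}{3} = 6 + \frac{2 p}{3}$)
$\frac{1}{\frac{39160}{-6675} + \frac{l{\left(-140,\frac{1}{112 + 182} \right)}}{-33084}} = \frac{1}{\frac{39160}{-6675} + \frac{6 + \frac{2}{3} \left(-140\right)}{-33084}} = \frac{1}{39160 \left(- \frac{1}{6675}\right) + \left(6 - \frac{280}{3}\right) \left(- \frac{1}{33084}\right)} = \frac{1}{- \frac{88}{15} - - \frac{131}{49626}} = \frac{1}{- \frac{88}{15} + \frac{131}{49626}} = \frac{1}{- \frac{1455041}{248130}} = - \frac{248130}{1455041}$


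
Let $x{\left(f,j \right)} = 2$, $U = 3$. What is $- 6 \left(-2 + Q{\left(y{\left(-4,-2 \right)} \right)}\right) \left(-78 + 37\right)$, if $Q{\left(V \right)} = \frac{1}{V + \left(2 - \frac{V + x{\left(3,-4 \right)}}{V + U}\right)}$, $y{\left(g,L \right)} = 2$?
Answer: $- \frac{3321}{8} \approx -415.13$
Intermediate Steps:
$Q{\left(V \right)} = \frac{1}{2 + V - \frac{2 + V}{3 + V}}$ ($Q{\left(V \right)} = \frac{1}{V - \left(-2 + \frac{V + 2}{V + 3}\right)} = \frac{1}{V - \left(-2 + \frac{2 + V}{3 + V}\right)} = \frac{1}{2 + V - \frac{2 + V}{3 + V}}$)
$- 6 \left(-2 + Q{\left(y{\left(-4,-2 \right)} \right)}\right) \left(-78 + 37\right) = - 6 \left(-2 + \frac{3 + 2}{4 + 2^{2} + 4 \cdot 2}\right) \left(-78 + 37\right) = - 6 \left(-2 + \frac{1}{4 + 4 + 8} \cdot 5\right) \left(-41\right) = - 6 \left(-2 + \frac{1}{16} \cdot 5\right) \left(-41\right) = - 6 \left(-2 + \frac{5}{16}\right) \left(-41\right) = \left(-6\right) \left(- \frac{27}{16}\right) \left(-41\right) = \frac{81}{8} \left(-41\right) = - \frac{3321}{8}$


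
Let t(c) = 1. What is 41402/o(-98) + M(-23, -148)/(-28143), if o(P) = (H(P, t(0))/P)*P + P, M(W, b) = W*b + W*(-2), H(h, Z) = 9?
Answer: -388494512/834909 ≈ -465.31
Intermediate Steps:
M(W, b) = -2*W + W*b (M(W, b) = W*b - 2*W = -2*W + W*b)
o(P) = 9 + P (o(P) = (9/P)*P + P = 9 + P)
41402/o(-98) + M(-23, -148)/(-28143) = 41402/(9 - 98) - 23*(-2 - 148)/(-28143) = 41402/(-89) - 23*(-150)*(-1/28143) = 41402*(-1/89) + 3450*(-1/28143) = -41402/89 - 1150/9381 = -388494512/834909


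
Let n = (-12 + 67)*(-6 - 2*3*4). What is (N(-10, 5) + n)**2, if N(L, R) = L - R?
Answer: 2772225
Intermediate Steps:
n = -1650 (n = 55*(-6 - 6*4) = 55*(-6 - 24) = 55*(-30) = -1650)
(N(-10, 5) + n)**2 = ((-10 - 1*5) - 1650)**2 = ((-10 - 5) - 1650)**2 = (-15 - 1650)**2 = (-1665)**2 = 2772225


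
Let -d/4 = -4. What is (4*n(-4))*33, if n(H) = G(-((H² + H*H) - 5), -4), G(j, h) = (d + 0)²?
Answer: 33792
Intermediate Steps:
d = 16 (d = -4*(-4) = 16)
G(j, h) = 256 (G(j, h) = (16 + 0)² = 16² = 256)
n(H) = 256
(4*n(-4))*33 = (4*256)*33 = 1024*33 = 33792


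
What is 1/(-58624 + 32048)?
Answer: -1/26576 ≈ -3.7628e-5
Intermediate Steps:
1/(-58624 + 32048) = 1/(-26576) = -1/26576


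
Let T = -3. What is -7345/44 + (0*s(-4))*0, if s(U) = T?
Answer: -7345/44 ≈ -166.93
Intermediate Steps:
s(U) = -3
-7345/44 + (0*s(-4))*0 = -7345/44 + (0*(-3))*0 = -7345/44 + 0*0 = -65*113/44 + 0 = -7345/44 + 0 = -7345/44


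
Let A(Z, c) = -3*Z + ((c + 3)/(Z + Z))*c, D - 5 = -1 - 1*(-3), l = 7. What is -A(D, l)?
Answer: 16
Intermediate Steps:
D = 7 (D = 5 + (-1 - 1*(-3)) = 5 + (-1 + 3) = 5 + 2 = 7)
A(Z, c) = -3*Z + c*(3 + c)/(2*Z) (A(Z, c) = -3*Z + ((3 + c)/((2*Z)))*c = -3*Z + ((3 + c)*(1/(2*Z)))*c = -3*Z + ((3 + c)/(2*Z))*c = -3*Z + c*(3 + c)/(2*Z))
-A(D, l) = -(7² - 6*7² + 3*7)/(2*7) = -(49 - 6*49 + 21)/(2*7) = -(49 - 294 + 21)/(2*7) = -(-224)/(2*7) = -1*(-16) = 16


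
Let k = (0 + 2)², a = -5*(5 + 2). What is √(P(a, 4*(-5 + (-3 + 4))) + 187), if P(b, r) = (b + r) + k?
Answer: 2*√35 ≈ 11.832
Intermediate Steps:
a = -35 (a = -5*7 = -35)
k = 4 (k = 2² = 4)
P(b, r) = 4 + b + r (P(b, r) = (b + r) + 4 = 4 + b + r)
√(P(a, 4*(-5 + (-3 + 4))) + 187) = √((4 - 35 + 4*(-5 + (-3 + 4))) + 187) = √((4 - 35 + 4*(-5 + 1)) + 187) = √((4 - 35 + 4*(-4)) + 187) = √((4 - 35 - 16) + 187) = √(-47 + 187) = √140 = 2*√35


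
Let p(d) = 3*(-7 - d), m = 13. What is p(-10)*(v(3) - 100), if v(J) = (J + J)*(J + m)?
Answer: -36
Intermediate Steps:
p(d) = -21 - 3*d
v(J) = 2*J*(13 + J) (v(J) = (J + J)*(J + 13) = (2*J)*(13 + J) = 2*J*(13 + J))
p(-10)*(v(3) - 100) = (-21 - 3*(-10))*(2*3*(13 + 3) - 100) = (-21 + 30)*(2*3*16 - 100) = 9*(96 - 100) = 9*(-4) = -36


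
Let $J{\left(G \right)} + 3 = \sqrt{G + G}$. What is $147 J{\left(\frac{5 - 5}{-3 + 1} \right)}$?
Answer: $-441$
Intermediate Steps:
$J{\left(G \right)} = -3 + \sqrt{2} \sqrt{G}$ ($J{\left(G \right)} = -3 + \sqrt{G + G} = -3 + \sqrt{2 G} = -3 + \sqrt{2} \sqrt{G}$)
$147 J{\left(\frac{5 - 5}{-3 + 1} \right)} = 147 \left(-3 + \sqrt{2} \sqrt{\frac{5 - 5}{-3 + 1}}\right) = 147 \left(-3 + \sqrt{2} \sqrt{\frac{0}{-2}}\right) = 147 \left(-3 + \sqrt{2} \sqrt{0 \left(- \frac{1}{2}\right)}\right) = 147 \left(-3 + \sqrt{2} \sqrt{0}\right) = 147 \left(-3 + \sqrt{2} \cdot 0\right) = 147 \left(-3 + 0\right) = 147 \left(-3\right) = -441$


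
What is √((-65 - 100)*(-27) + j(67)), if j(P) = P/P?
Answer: 2*√1114 ≈ 66.753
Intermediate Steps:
j(P) = 1
√((-65 - 100)*(-27) + j(67)) = √((-65 - 100)*(-27) + 1) = √(-165*(-27) + 1) = √(4455 + 1) = √4456 = 2*√1114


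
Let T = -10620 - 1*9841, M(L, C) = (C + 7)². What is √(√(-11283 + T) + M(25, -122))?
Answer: √(13225 + 32*I*√31) ≈ 115.0 + 0.7746*I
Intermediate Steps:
M(L, C) = (7 + C)²
T = -20461 (T = -10620 - 9841 = -20461)
√(√(-11283 + T) + M(25, -122)) = √(√(-11283 - 20461) + (7 - 122)²) = √(√(-31744) + (-115)²) = √(32*I*√31 + 13225) = √(13225 + 32*I*√31)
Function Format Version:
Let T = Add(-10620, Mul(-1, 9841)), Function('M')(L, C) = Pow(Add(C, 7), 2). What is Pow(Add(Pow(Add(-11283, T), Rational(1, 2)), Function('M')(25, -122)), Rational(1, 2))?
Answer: Pow(Add(13225, Mul(32, I, Pow(31, Rational(1, 2)))), Rational(1, 2)) ≈ Add(115.00, Mul(0.7746, I))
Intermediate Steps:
Function('M')(L, C) = Pow(Add(7, C), 2)
T = -20461 (T = Add(-10620, -9841) = -20461)
Pow(Add(Pow(Add(-11283, T), Rational(1, 2)), Function('M')(25, -122)), Rational(1, 2)) = Pow(Add(Pow(Add(-11283, -20461), Rational(1, 2)), Pow(Add(7, -122), 2)), Rational(1, 2)) = Pow(Add(Pow(-31744, Rational(1, 2)), Pow(-115, 2)), Rational(1, 2)) = Pow(Add(Mul(32, I, Pow(31, Rational(1, 2))), 13225), Rational(1, 2)) = Pow(Add(13225, Mul(32, I, Pow(31, Rational(1, 2)))), Rational(1, 2))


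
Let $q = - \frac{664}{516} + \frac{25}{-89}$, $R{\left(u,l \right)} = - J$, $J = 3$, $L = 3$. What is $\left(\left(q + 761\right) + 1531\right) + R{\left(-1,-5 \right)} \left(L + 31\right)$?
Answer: $\frac{25125391}{11481} \approx 2188.4$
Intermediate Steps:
$R{\left(u,l \right)} = -3$ ($R{\left(u,l \right)} = \left(-1\right) 3 = -3$)
$q = - \frac{17999}{11481}$ ($q = \left(-664\right) \frac{1}{516} + 25 \left(- \frac{1}{89}\right) = - \frac{166}{129} - \frac{25}{89} = - \frac{17999}{11481} \approx -1.5677$)
$\left(\left(q + 761\right) + 1531\right) + R{\left(-1,-5 \right)} \left(L + 31\right) = \left(\left(- \frac{17999}{11481} + 761\right) + 1531\right) - 3 \left(3 + 31\right) = \left(\frac{8719042}{11481} + 1531\right) - 102 = \frac{26296453}{11481} - 102 = \frac{25125391}{11481}$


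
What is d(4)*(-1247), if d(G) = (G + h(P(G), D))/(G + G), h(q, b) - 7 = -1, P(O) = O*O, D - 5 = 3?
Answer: -6235/4 ≈ -1558.8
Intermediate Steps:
D = 8 (D = 5 + 3 = 8)
P(O) = O²
h(q, b) = 6 (h(q, b) = 7 - 1 = 6)
d(G) = (6 + G)/(2*G) (d(G) = (G + 6)/(G + G) = (6 + G)/((2*G)) = (6 + G)*(1/(2*G)) = (6 + G)/(2*G))
d(4)*(-1247) = ((½)*(6 + 4)/4)*(-1247) = ((½)*(¼)*10)*(-1247) = (5/4)*(-1247) = -6235/4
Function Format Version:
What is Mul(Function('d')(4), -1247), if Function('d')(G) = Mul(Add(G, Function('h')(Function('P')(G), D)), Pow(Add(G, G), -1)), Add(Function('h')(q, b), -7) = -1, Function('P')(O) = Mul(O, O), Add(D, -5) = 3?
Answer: Rational(-6235, 4) ≈ -1558.8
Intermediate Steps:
D = 8 (D = Add(5, 3) = 8)
Function('P')(O) = Pow(O, 2)
Function('h')(q, b) = 6 (Function('h')(q, b) = Add(7, -1) = 6)
Function('d')(G) = Mul(Rational(1, 2), Pow(G, -1), Add(6, G)) (Function('d')(G) = Mul(Add(G, 6), Pow(Add(G, G), -1)) = Mul(Add(6, G), Pow(Mul(2, G), -1)) = Mul(Add(6, G), Mul(Rational(1, 2), Pow(G, -1))) = Mul(Rational(1, 2), Pow(G, -1), Add(6, G)))
Mul(Function('d')(4), -1247) = Mul(Mul(Rational(1, 2), Pow(4, -1), Add(6, 4)), -1247) = Mul(Mul(Rational(1, 2), Rational(1, 4), 10), -1247) = Mul(Rational(5, 4), -1247) = Rational(-6235, 4)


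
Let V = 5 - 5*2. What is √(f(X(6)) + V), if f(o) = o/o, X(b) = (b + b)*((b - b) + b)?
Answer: 2*I ≈ 2.0*I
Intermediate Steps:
X(b) = 2*b² (X(b) = (2*b)*(0 + b) = (2*b)*b = 2*b²)
f(o) = 1
V = -5 (V = 5 - 10 = -5)
√(f(X(6)) + V) = √(1 - 5) = √(-4) = 2*I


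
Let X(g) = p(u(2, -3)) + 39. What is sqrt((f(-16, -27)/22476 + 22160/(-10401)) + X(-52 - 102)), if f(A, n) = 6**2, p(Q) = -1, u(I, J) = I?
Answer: 7*sqrt(277826458871769)/19481073 ≈ 5.9892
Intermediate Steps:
f(A, n) = 36
X(g) = 38 (X(g) = -1 + 39 = 38)
sqrt((f(-16, -27)/22476 + 22160/(-10401)) + X(-52 - 102)) = sqrt((36/22476 + 22160/(-10401)) + 38) = sqrt((36*(1/22476) + 22160*(-1/10401)) + 38) = sqrt((3/1873 - 22160/10401) + 38) = sqrt(-41474477/19481073 + 38) = sqrt(698806297/19481073) = 7*sqrt(277826458871769)/19481073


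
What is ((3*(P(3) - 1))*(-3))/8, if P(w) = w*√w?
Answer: 9/8 - 27*√3/8 ≈ -4.7207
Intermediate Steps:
P(w) = w^(3/2)
((3*(P(3) - 1))*(-3))/8 = ((3*(3^(3/2) - 1))*(-3))/8 = ((3*(3*√3 - 1))*(-3))*(⅛) = ((3*(-1 + 3*√3))*(-3))*(⅛) = ((-3 + 9*√3)*(-3))*(⅛) = (9 - 27*√3)*(⅛) = 9/8 - 27*√3/8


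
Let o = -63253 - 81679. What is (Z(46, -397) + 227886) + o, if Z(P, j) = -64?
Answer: 82890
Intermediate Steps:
o = -144932
(Z(46, -397) + 227886) + o = (-64 + 227886) - 144932 = 227822 - 144932 = 82890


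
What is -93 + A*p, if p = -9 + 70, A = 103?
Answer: 6190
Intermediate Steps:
p = 61
-93 + A*p = -93 + 103*61 = -93 + 6283 = 6190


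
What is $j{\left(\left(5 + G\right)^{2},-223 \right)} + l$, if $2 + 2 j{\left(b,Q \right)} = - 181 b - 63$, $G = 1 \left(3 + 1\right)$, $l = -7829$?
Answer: $-15192$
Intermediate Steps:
$G = 4$ ($G = 1 \cdot 4 = 4$)
$j{\left(b,Q \right)} = - \frac{65}{2} - \frac{181 b}{2}$ ($j{\left(b,Q \right)} = -1 + \frac{- 181 b - 63}{2} = -1 + \frac{-63 - 181 b}{2} = -1 - \left(\frac{63}{2} + \frac{181 b}{2}\right) = - \frac{65}{2} - \frac{181 b}{2}$)
$j{\left(\left(5 + G\right)^{2},-223 \right)} + l = \left(- \frac{65}{2} - \frac{181 \left(5 + 4\right)^{2}}{2}\right) - 7829 = \left(- \frac{65}{2} - \frac{181 \cdot 9^{2}}{2}\right) - 7829 = \left(- \frac{65}{2} - \frac{14661}{2}\right) - 7829 = -7363 - 7829 = -15192$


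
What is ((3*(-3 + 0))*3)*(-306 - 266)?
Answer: 15444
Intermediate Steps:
((3*(-3 + 0))*3)*(-306 - 266) = ((3*(-3))*3)*(-572) = -9*3*(-572) = -27*(-572) = 15444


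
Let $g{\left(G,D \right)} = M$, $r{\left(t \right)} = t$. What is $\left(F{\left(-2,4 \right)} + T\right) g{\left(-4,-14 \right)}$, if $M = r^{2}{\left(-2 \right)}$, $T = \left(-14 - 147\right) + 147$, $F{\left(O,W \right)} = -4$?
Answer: $-72$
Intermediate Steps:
$T = -14$ ($T = -161 + 147 = -14$)
$M = 4$ ($M = \left(-2\right)^{2} = 4$)
$g{\left(G,D \right)} = 4$
$\left(F{\left(-2,4 \right)} + T\right) g{\left(-4,-14 \right)} = \left(-4 - 14\right) 4 = \left(-18\right) 4 = -72$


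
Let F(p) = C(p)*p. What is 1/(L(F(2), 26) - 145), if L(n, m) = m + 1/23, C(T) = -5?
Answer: -23/2736 ≈ -0.0084064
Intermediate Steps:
F(p) = -5*p
L(n, m) = 1/23 + m (L(n, m) = m + 1/23 = 1/23 + m)
1/(L(F(2), 26) - 145) = 1/((1/23 + 26) - 145) = 1/(599/23 - 145) = 1/(-2736/23) = -23/2736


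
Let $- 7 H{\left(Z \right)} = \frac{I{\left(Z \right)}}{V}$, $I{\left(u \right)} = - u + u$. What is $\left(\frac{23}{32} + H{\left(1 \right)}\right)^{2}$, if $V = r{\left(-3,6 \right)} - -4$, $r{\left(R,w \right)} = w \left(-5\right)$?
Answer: $\frac{529}{1024} \approx 0.5166$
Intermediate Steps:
$r{\left(R,w \right)} = - 5 w$
$I{\left(u \right)} = 0$
$V = -26$ ($V = \left(-5\right) 6 - -4 = -30 + 4 = -26$)
$H{\left(Z \right)} = 0$ ($H{\left(Z \right)} = - \frac{0 \frac{1}{-26}}{7} = - \frac{0 \left(- \frac{1}{26}\right)}{7} = \left(- \frac{1}{7}\right) 0 = 0$)
$\left(\frac{23}{32} + H{\left(1 \right)}\right)^{2} = \left(\frac{23}{32} + 0\right)^{2} = \left(\frac{23}{32}\right)^{2} = \frac{529}{1024}$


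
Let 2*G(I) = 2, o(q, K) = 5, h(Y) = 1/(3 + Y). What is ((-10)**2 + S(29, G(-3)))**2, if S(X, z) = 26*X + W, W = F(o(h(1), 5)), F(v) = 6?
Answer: 739600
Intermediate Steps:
G(I) = 1 (G(I) = (1/2)*2 = 1)
W = 6
S(X, z) = 6 + 26*X (S(X, z) = 26*X + 6 = 6 + 26*X)
((-10)**2 + S(29, G(-3)))**2 = ((-10)**2 + (6 + 26*29))**2 = (100 + (6 + 754))**2 = (100 + 760)**2 = 860**2 = 739600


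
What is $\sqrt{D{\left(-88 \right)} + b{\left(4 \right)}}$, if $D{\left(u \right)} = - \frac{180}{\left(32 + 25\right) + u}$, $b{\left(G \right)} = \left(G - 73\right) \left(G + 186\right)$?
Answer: $\frac{i \sqrt{12593130}}{31} \approx 114.47 i$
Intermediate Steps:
$b{\left(G \right)} = \left(-73 + G\right) \left(186 + G\right)$
$D{\left(u \right)} = - \frac{180}{57 + u}$
$\sqrt{D{\left(-88 \right)} + b{\left(4 \right)}} = \sqrt{- \frac{180}{57 - 88} + \left(-13578 + 4^{2} + 113 \cdot 4\right)} = \sqrt{- \frac{180}{-31} + \left(-13578 + 16 + 452\right)} = \sqrt{\left(-180\right) \left(- \frac{1}{31}\right) - 13110} = \sqrt{\frac{180}{31} - 13110} = \sqrt{- \frac{406230}{31}} = \frac{i \sqrt{12593130}}{31}$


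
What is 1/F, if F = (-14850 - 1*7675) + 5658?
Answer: -1/16867 ≈ -5.9287e-5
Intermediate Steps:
F = -16867 (F = (-14850 - 7675) + 5658 = -22525 + 5658 = -16867)
1/F = 1/(-16867) = -1/16867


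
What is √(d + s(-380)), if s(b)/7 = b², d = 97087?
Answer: √1107887 ≈ 1052.6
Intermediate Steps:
s(b) = 7*b²
√(d + s(-380)) = √(97087 + 7*(-380)²) = √(97087 + 7*144400) = √(97087 + 1010800) = √1107887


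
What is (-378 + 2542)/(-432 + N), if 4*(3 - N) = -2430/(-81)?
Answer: -4328/873 ≈ -4.9576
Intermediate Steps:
N = -9/2 (N = 3 - (-1215)/(2*(-81)) = 3 - (-1215)*(-1)/(2*81) = 3 - ¼*30 = 3 - 15/2 = -9/2 ≈ -4.5000)
(-378 + 2542)/(-432 + N) = (-378 + 2542)/(-432 - 9/2) = 2164/(-873/2) = 2164*(-2/873) = -4328/873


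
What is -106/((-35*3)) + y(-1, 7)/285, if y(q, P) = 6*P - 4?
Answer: 8/7 ≈ 1.1429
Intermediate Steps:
y(q, P) = -4 + 6*P
-106/((-35*3)) + y(-1, 7)/285 = -106/((-35*3)) + (-4 + 6*7)/285 = -106/(-105) + (-4 + 42)*(1/285) = -106*(-1/105) + 38*(1/285) = 106/105 + 2/15 = 8/7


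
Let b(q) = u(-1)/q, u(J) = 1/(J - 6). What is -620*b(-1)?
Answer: -620/7 ≈ -88.571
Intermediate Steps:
u(J) = 1/(-6 + J)
b(q) = -1/(7*q) (b(q) = 1/((-6 - 1)*q) = 1/((-7)*q) = -1/(7*q))
-620*b(-1) = -(-620)/(7*(-1)) = -(-620)*(-1)/7 = -620*⅐ = -620/7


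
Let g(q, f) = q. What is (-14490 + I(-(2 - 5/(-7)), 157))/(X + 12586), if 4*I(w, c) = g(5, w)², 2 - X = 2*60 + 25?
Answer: -57935/49772 ≈ -1.1640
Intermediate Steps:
X = -143 (X = 2 - (2*60 + 25) = 2 - (120 + 25) = 2 - 1*145 = 2 - 145 = -143)
I(w, c) = 25/4 (I(w, c) = (¼)*5² = (¼)*25 = 25/4)
(-14490 + I(-(2 - 5/(-7)), 157))/(X + 12586) = (-14490 + 25/4)/(-143 + 12586) = -57935/4/12443 = -57935/4*1/12443 = -57935/49772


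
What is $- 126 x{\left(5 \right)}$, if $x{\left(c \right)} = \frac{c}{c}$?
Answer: $-126$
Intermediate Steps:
$x{\left(c \right)} = 1$
$- 126 x{\left(5 \right)} = \left(-126\right) 1 = -126$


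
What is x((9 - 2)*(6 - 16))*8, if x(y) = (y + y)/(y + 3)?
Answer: 1120/67 ≈ 16.716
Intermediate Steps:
x(y) = 2*y/(3 + y) (x(y) = (2*y)/(3 + y) = 2*y/(3 + y))
x((9 - 2)*(6 - 16))*8 = (2*((9 - 2)*(6 - 16))/(3 + (9 - 2)*(6 - 16)))*8 = (2*(7*(-10))/(3 + 7*(-10)))*8 = (2*(-70)/(3 - 70))*8 = (2*(-70)/(-67))*8 = (2*(-70)*(-1/67))*8 = (140/67)*8 = 1120/67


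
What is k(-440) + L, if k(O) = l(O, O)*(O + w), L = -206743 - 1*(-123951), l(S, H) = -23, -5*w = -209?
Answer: -368167/5 ≈ -73633.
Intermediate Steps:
w = 209/5 (w = -1/5*(-209) = 209/5 ≈ 41.800)
L = -82792 (L = -206743 + 123951 = -82792)
k(O) = -4807/5 - 23*O (k(O) = -23*(O + 209/5) = -23*(209/5 + O) = -4807/5 - 23*O)
k(-440) + L = (-4807/5 - 23*(-440)) - 82792 = (-4807/5 + 10120) - 82792 = 45793/5 - 82792 = -368167/5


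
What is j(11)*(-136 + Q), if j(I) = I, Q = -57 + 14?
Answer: -1969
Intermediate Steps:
Q = -43
j(11)*(-136 + Q) = 11*(-136 - 43) = 11*(-179) = -1969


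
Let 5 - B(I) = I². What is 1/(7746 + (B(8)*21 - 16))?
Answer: 1/6491 ≈ 0.00015406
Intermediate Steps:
B(I) = 5 - I²
1/(7746 + (B(8)*21 - 16)) = 1/(7746 + ((5 - 1*8²)*21 - 16)) = 1/(7746 + ((5 - 1*64)*21 - 16)) = 1/(7746 + ((5 - 64)*21 - 16)) = 1/(7746 + (-59*21 - 16)) = 1/(7746 + (-1239 - 16)) = 1/(7746 - 1255) = 1/6491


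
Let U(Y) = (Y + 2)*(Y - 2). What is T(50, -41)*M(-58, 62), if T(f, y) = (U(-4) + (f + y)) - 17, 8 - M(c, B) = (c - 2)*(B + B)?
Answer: 29792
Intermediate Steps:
U(Y) = (-2 + Y)*(2 + Y) (U(Y) = (2 + Y)*(-2 + Y) = (-2 + Y)*(2 + Y))
M(c, B) = 8 - 2*B*(-2 + c) (M(c, B) = 8 - (c - 2)*(B + B) = 8 - (-2 + c)*2*B = 8 - 2*B*(-2 + c))
T(f, y) = -5 + f + y (T(f, y) = ((-4 + (-4)²) + (f + y)) - 17 = ((-4 + 16) + (f + y)) - 17 = (12 + (f + y)) - 17 = (12 + f + y) - 17 = -5 + f + y)
T(50, -41)*M(-58, 62) = (-5 + 50 - 41)*(8 + 4*62 - 2*62*(-58)) = 4*(8 + 248 + 7192) = 4*7448 = 29792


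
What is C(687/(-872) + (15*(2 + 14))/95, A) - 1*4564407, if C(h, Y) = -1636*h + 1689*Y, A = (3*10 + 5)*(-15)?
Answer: -22590369171/4142 ≈ -5.4540e+6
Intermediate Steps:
A = -525 (A = (30 + 5)*(-15) = 35*(-15) = -525)
C(687/(-872) + (15*(2 + 14))/95, A) - 1*4564407 = (-1636*(687/(-872) + (15*(2 + 14))/95) + 1689*(-525)) - 1*4564407 = (-1636*(687*(-1/872) + (15*16)*(1/95)) - 886725) - 4564407 = (-1636*(-687/872 + 240*(1/95)) - 886725) - 4564407 = (-1636*(-687/872 + 48/19) - 886725) - 4564407 = (-1636*28803/16568 - 886725) - 4564407 = (-11780427/4142 - 886725) - 4564407 = -3684595377/4142 - 4564407 = -22590369171/4142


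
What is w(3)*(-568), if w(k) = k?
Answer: -1704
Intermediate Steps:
w(3)*(-568) = 3*(-568) = -1704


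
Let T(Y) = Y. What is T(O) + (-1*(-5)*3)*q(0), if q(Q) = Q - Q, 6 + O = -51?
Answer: -57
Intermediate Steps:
O = -57 (O = -6 - 51 = -57)
q(Q) = 0
T(O) + (-1*(-5)*3)*q(0) = -57 + (-1*(-5)*3)*0 = -57 + (5*3)*0 = -57 + 15*0 = -57 + 0 = -57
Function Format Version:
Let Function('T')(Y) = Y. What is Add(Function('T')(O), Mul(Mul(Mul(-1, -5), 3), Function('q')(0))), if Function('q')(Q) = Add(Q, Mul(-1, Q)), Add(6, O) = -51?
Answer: -57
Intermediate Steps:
O = -57 (O = Add(-6, -51) = -57)
Function('q')(Q) = 0
Add(Function('T')(O), Mul(Mul(Mul(-1, -5), 3), Function('q')(0))) = Add(-57, Mul(Mul(Mul(-1, -5), 3), 0)) = Add(-57, Mul(Mul(5, 3), 0)) = Add(-57, Mul(15, 0)) = Add(-57, 0) = -57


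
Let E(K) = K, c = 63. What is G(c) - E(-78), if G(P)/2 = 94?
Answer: 266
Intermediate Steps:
G(P) = 188 (G(P) = 2*94 = 188)
G(c) - E(-78) = 188 - 1*(-78) = 188 + 78 = 266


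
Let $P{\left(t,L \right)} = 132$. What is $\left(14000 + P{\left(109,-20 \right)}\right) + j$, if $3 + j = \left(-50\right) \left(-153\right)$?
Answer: $21779$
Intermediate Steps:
$j = 7647$ ($j = -3 - -7650 = -3 + 7650 = 7647$)
$\left(14000 + P{\left(109,-20 \right)}\right) + j = \left(14000 + 132\right) + 7647 = 14132 + 7647 = 21779$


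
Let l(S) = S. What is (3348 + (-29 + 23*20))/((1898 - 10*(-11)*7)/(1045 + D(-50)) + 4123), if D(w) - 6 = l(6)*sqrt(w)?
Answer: 17249228082589/18830982787681 + 302471160*I*sqrt(2)/18830982787681 ≈ 0.916 + 2.2716e-5*I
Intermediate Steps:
D(w) = 6 + 6*sqrt(w)
(3348 + (-29 + 23*20))/((1898 - 10*(-11)*7)/(1045 + D(-50)) + 4123) = (3348 + (-29 + 23*20))/((1898 - 10*(-11)*7)/(1045 + (6 + 6*sqrt(-50))) + 4123) = (3348 + (-29 + 460))/((1898 + 110*7)/(1045 + (6 + 6*(5*I*sqrt(2)))) + 4123) = (3348 + 431)/((1898 + 770)/(1045 + (6 + 30*I*sqrt(2))) + 4123) = 3779/(2668/(1051 + 30*I*sqrt(2)) + 4123) = 3779/(4123 + 2668/(1051 + 30*I*sqrt(2)))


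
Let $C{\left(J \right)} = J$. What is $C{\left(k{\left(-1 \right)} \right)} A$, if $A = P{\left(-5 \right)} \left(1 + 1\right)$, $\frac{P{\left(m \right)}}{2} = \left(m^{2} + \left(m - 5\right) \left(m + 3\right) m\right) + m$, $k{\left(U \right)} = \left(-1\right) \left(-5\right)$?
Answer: $-1600$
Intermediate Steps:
$k{\left(U \right)} = 5$
$P{\left(m \right)} = 2 m + 2 m^{2} + 2 m \left(-5 + m\right) \left(3 + m\right)$ ($P{\left(m \right)} = 2 \left(\left(m^{2} + \left(m - 5\right) \left(m + 3\right) m\right) + m\right) = 2 \left(\left(m^{2} + \left(-5 + m\right) \left(3 + m\right) m\right) + m\right) = 2 \left(\left(m^{2} + m \left(-5 + m\right) \left(3 + m\right)\right) + m\right) = 2 \left(m + m^{2} + m \left(-5 + m\right) \left(3 + m\right)\right) = 2 m + 2 m^{2} + 2 m \left(-5 + m\right) \left(3 + m\right)$)
$A = -320$ ($A = 2 \left(-5\right) \left(-14 + \left(-5\right)^{2} - -5\right) \left(1 + 1\right) = 2 \left(-5\right) \left(-14 + 25 + 5\right) 2 = 2 \left(-5\right) 16 \cdot 2 = \left(-160\right) 2 = -320$)
$C{\left(k{\left(-1 \right)} \right)} A = 5 \left(-320\right) = -1600$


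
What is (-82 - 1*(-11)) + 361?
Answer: 290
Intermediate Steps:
(-82 - 1*(-11)) + 361 = (-82 + 11) + 361 = -71 + 361 = 290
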